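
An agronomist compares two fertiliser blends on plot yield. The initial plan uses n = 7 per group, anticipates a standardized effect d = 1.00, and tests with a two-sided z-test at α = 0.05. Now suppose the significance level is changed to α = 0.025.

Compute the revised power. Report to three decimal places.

δ = d·√(n/2) = 1.00 × √(7/2) = 1.8708 (unchanged). New critical value: z_{0.0125} = 2.241.
Revised power = Φ(δ − 2.241) + Φ(−δ − 2.241) = Φ(-0.371) + Φ(-4.112) = 0.3555 + 0.0000 = 0.3555.

Power ≈ 0.355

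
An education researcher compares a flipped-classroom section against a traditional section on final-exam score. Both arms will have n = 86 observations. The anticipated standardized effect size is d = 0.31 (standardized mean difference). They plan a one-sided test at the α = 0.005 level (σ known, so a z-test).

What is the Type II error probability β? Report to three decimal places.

β ≈ 0.706

Noncentrality parameter: δ = d·√(n/2) = 0.31 × √(86/2) = 2.0328
Critical value for a one-sided test at α = 0.005: z_α = 2.576.
Power = P(Z > 2.576 − δ) = Φ(-0.543) = 0.2936.
Type II error: β = 1 − power = 1 − 0.2936 = 0.7064.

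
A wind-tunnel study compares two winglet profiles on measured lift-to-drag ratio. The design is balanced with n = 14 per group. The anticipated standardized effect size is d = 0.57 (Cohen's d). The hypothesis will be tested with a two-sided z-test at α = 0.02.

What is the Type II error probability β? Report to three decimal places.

Noncentrality parameter: δ = d·√(n/2) = 0.57 × √(14/2) = 1.5081
Critical value for a two-sided test at α = 0.02: z_{α/2} = 2.326.
Power = Φ(δ − 2.326) + Φ(−δ − 2.326) = Φ(-0.818) + Φ(-3.834) = 0.2066 + 0.0001 = 0.2067.
Type II error: β = 1 − power = 1 − 0.2067 = 0.7933.

β ≈ 0.793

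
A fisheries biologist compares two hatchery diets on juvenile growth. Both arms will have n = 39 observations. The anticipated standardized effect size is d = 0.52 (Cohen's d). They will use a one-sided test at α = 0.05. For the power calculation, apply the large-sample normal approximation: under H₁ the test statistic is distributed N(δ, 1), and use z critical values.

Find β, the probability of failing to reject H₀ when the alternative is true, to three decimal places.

Noncentrality parameter: λ = d·√(n/2) = 0.52 × √(39/2) = 2.2963
One-sided α = 0.05 → critical value z_{0.05} = 1.645.
Power = P(Z > 1.645 − λ) = Φ(0.651) = 0.7426.
Type II error: β = 1 − power = 1 − 0.7426 = 0.2574.

β ≈ 0.257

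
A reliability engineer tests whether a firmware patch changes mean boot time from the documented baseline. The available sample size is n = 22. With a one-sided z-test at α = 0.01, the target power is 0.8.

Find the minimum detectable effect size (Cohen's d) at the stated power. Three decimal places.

Required noncentrality: δ = z_{0.01} + z_{0.20} = 2.326 + 0.842 = 3.168.
δ = d·√n ⇒ d = δ/√n = 3.168/√22 = 0.6754.

d ≈ 0.675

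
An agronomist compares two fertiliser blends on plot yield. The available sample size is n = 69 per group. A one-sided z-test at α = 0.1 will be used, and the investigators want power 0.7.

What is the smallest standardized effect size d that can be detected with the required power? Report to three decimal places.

Required noncentrality: δ = z_{0.1} + z_{0.30} = 1.282 + 0.524 = 1.806.
δ = d·√(n/2) ⇒ d = δ/√(n/2) = 1.806/√(69/2) = 0.3075.

d ≈ 0.307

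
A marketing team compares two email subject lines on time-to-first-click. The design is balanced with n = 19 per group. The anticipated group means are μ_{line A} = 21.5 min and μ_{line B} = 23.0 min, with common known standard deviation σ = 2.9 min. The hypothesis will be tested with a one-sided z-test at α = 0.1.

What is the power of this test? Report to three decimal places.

Standardized effect: d = |μ_{line A} − μ_{line B}| / σ = |21.5 − 23.0| / 2.9 = 0.5172
Noncentrality parameter: δ = d·√(n/2) = 0.5172 × √(19/2) = 1.5942
One-sided α = 0.1 → critical value z_{0.1} = 1.282.
Power = P(Z > 1.282 − δ) = Φ(0.313) = 0.6227.

Power ≈ 0.623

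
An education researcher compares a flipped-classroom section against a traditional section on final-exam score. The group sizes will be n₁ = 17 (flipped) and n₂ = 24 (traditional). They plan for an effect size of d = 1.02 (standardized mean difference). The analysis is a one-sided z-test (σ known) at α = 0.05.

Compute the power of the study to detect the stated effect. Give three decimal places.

Power ≈ 0.942

Noncentrality parameter: δ = d / √(1/n₁ + 1/n₂) = 1.02 / √(1/17 + 1/24) = 3.2176
One-sided α = 0.05 → critical value z_{0.05} = 1.645.
Power = Φ(δ − 1.645) = Φ(1.573) = 0.9421.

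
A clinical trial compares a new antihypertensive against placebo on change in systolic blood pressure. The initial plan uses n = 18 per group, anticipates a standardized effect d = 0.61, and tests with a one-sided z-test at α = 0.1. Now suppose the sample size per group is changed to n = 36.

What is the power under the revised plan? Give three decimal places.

Power ≈ 0.904

With n = 36 per group: δ = d·√(n/2) = 0.61 × √(36/2) = 2.5880. Critical value z_{0.1} = 1.282.
Revised power = Φ(δ − 1.282) = Φ(1.306) = 0.9043.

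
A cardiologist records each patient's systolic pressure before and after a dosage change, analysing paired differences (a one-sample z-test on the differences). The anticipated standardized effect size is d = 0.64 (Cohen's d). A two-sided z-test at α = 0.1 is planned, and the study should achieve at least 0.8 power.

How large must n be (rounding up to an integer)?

n = 16

For power 0.8 need Φ(δ − z_{0.05}) = 0.8, so δ = z_{0.05} + z_{0.20} = 1.645 + 0.842 = 2.486.
(For δ > 0 the lower-tail rejection region contributes negligibly to power, so the one-term inversion is standard.)
δ = d·√n ⇒ n = (δ/d)² = (2.486 / 0.64)² = 15.09.
Round up to the next whole unit.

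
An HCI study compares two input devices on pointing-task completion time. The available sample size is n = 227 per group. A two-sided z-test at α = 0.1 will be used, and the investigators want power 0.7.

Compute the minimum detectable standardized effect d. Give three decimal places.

d ≈ 0.204

Need Φ(δ − 1.645) = 0.7, so δ = 1.645 + 0.524 = 2.169.
(Lower-tail contribution to power is negligible for δ > 0.)
δ = d·√(n/2) ⇒ d = δ/√(n/2) = 2.169/√(227/2) = 0.2036.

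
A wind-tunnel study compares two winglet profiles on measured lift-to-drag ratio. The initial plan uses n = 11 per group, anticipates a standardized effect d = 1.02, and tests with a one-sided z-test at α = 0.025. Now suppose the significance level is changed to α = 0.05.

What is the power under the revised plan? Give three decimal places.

Power ≈ 0.773

δ = d·√(n/2) = 1.02 × √(11/2) = 2.3921 (unchanged). New critical value: z_{0.05} = 1.645.
Revised power = P(Z > 1.645 − δ) = Φ(0.747) = 0.7725.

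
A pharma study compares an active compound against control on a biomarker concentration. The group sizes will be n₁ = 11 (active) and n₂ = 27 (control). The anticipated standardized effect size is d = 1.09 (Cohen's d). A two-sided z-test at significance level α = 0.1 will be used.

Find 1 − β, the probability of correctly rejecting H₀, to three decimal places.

Power ≈ 0.920

Noncentrality parameter: δ = d / √(1/n₁ + 1/n₂) = 1.09 / √(1/11 + 1/27) = 3.0473
Two-sided α = 0.1 → critical value z_{0.05} = 1.645.
Power = Φ(δ − 1.645) + Φ(−δ − 1.645) = Φ(1.402) + Φ(-4.692) = 0.9196 + 0.0000 = 0.9196.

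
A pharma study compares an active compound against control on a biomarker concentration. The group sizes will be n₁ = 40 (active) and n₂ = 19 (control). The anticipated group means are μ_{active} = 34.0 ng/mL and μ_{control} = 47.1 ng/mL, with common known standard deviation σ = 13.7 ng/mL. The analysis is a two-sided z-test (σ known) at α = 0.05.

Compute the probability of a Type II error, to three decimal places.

β ≈ 0.071

Standardized effect: d = |μ_{active} − μ_{control}| / σ = |34.0 − 47.1| / 13.7 = 0.9562
Noncentrality parameter: δ = d / √(1/n₁ + 1/n₂) = 0.9562 / √(1/40 + 1/19) = 3.4319
Critical value for a two-sided test at α = 0.05: z_{α/2} = 1.960.
Power = Φ(δ − 1.960) + Φ(−δ − 1.960) = Φ(1.472) + Φ(-5.392) = 0.9295 + 0.0000 = 0.9295.
Type II error: β = 1 − power = 1 − 0.9295 = 0.0705.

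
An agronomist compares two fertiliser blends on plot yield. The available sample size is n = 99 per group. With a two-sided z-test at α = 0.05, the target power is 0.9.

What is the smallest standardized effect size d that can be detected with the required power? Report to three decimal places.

Required noncentrality: δ = z_{0.025} + z_{0.10} = 1.960 + 1.282 = 3.242.
(The second rejection-region term Φ(−δ − z_{α/2}) is negligible and dropped.)
δ = d·√(n/2) ⇒ d = δ/√(n/2) = 3.242/√(99/2) = 0.4607.

d ≈ 0.461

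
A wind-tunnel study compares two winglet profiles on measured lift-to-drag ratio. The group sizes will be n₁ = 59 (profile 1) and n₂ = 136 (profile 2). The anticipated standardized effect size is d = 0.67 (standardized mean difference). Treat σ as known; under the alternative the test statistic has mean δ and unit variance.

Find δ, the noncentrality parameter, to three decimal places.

δ = d / √(1/n₁ + 1/n₂) = 0.67 / √(1/59 + 1/136) = 4.2979

δ ≈ 4.298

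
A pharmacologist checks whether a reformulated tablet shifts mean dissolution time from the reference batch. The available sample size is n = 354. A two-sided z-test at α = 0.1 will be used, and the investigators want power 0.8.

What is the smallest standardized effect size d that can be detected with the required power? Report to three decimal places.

d ≈ 0.132

Required noncentrality: δ = z_{0.05} + z_{0.20} = 1.645 + 0.842 = 2.486.
(The second rejection-region term Φ(−δ − z_{α/2}) is negligible and dropped.)
δ = d·√n ⇒ d = δ/√n = 2.486/√354 = 0.1322.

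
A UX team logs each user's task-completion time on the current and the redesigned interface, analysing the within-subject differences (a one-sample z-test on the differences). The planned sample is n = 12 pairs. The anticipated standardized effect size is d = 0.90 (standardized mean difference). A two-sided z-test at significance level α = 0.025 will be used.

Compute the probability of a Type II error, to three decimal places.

β ≈ 0.190

Noncentrality parameter: δ = d·√n = 0.90 × √12 = 3.1177
Two-sided α = 0.025 → critical value z_{0.0125} = 2.241.
Power = Φ(δ − 2.241) + Φ(−δ − 2.241) = Φ(0.876) + Φ(-5.359) = 0.8096 + 0.0000 = 0.8096.
Type II error: β = 1 − power = 1 − 0.8096 = 0.1904.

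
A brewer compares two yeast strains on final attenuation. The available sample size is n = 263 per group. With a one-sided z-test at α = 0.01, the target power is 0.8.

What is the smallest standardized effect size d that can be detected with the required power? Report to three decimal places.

Need Φ(δ − 2.326) = 0.8, so δ = 2.326 + 0.842 = 3.168.
δ = d·√(n/2) ⇒ d = δ/√(n/2) = 3.168/√(263/2) = 0.2763.

d ≈ 0.276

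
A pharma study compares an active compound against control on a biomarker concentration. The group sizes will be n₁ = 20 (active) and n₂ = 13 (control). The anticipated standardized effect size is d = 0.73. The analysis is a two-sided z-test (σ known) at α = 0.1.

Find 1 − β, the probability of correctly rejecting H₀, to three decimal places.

Power ≈ 0.657

Noncentrality parameter: δ = d / √(1/n₁ + 1/n₂) = 0.73 / √(1/20 + 1/13) = 2.0491
Critical value for a two-sided test at α = 0.1: z_{α/2} = 1.645.
Power = Φ(δ − 1.645) + Φ(−δ − 1.645) = Φ(0.404) + Φ(-3.694) = 0.6570 + 0.0001 = 0.6571.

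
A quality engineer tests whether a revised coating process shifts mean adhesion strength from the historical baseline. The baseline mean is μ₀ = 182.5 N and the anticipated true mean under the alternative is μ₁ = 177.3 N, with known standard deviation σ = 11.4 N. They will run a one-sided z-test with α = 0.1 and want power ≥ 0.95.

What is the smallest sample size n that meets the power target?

n = 42

Standardized effect: d = |μ₁ − μ₀| / σ = |177.3 − 182.5| / 11.4 = 0.4561
Set Φ(δ − 1.282) = 0.95; then δ − 1.282 = Φ⁻¹(0.95) = 1.645, giving δ = 2.926.
δ = d·√n ⇒ n = (δ/d)² = (2.926 / 0.4561)² = 41.16.
Round up to the next whole unit.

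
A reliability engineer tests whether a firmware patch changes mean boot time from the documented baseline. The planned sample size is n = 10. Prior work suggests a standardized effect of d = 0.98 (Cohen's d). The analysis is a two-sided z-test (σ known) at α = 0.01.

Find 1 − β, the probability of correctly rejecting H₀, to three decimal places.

Power ≈ 0.700

Noncentrality parameter: δ = d·√n = 0.98 × √10 = 3.0990
Critical value for a two-sided test at α = 0.01: z_{α/2} = 2.576.
Power = Φ(δ − 2.576) + Φ(−δ − 2.576) = Φ(0.523) + Φ(-5.675) = 0.6996 + 0.0000 = 0.6996.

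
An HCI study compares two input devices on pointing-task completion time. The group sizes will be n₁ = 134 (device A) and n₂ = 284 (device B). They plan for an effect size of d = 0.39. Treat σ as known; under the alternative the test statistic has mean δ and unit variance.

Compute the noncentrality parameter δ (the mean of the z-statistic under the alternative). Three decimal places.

The noncentrality parameter scales effect size by the design's sample-size factor: δ = d / √(1/n₁ + 1/n₂) = 0.39 / √(1/134 + 1/284) = 3.7212

δ ≈ 3.721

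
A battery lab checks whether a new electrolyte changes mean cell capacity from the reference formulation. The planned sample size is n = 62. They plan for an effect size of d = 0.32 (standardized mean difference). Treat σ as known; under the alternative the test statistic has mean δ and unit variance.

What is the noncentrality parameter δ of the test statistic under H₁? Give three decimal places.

δ = d·√n = 0.32 × √62 = 2.5197

δ ≈ 2.520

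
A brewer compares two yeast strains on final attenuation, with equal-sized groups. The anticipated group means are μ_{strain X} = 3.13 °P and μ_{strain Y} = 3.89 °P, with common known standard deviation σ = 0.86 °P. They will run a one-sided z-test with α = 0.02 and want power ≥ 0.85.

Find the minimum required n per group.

n = 25 per group

Standardized effect: d = |μ_{strain X} − μ_{strain Y}| / σ = |3.13 − 3.89| / 0.86 = 0.8837
For power 0.85 need Φ(δ − z_{0.02}) = 0.85, so δ = z_{0.02} + z_{0.15} = 2.054 + 1.036 = 3.090.
δ = d·√(n/2) ⇒ n = 2(δ/d)² = 2 × (3.090 / 0.8837)² = 24.46.
Rounding up, n = 25 per group.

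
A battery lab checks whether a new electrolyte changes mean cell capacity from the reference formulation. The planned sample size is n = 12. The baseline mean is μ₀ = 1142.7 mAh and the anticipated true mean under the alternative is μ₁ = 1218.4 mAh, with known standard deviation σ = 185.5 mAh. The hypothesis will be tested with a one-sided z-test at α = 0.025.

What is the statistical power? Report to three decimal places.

Standardized effect: d = |μ₁ − μ₀| / σ = |1218.4 − 1142.7| / 185.5 = 0.4081
Noncentrality parameter: δ = d·√n = 0.4081 × √12 = 1.4137
One-sided α = 0.025 → critical value z_{0.025} = 1.960.
Power = Φ(δ − 1.960) = Φ(-0.546) = 0.2924.

Power ≈ 0.292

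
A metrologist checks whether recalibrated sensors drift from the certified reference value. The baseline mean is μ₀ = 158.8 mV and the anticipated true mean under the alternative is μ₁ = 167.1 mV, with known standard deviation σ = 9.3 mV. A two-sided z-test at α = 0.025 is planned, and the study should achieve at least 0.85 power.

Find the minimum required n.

n = 14

Standardized effect: d = |μ₁ − μ₀| / σ = |167.1 − 158.8| / 9.3 = 0.8925
Set Φ(δ − 2.241) = 0.85; then δ − 2.241 = Φ⁻¹(0.85) = 1.036, giving δ = 3.278.
(For δ > 0 the lower-tail rejection region contributes negligibly to power, so the one-term inversion is standard.)
δ = d·√n ⇒ n = (δ/d)² = (3.278 / 0.8925)² = 13.49.
Round up to the next whole unit.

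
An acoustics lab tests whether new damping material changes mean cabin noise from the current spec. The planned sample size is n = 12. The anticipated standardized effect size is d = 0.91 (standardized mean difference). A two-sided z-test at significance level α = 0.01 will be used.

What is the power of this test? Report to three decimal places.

Noncentrality parameter: δ = d·√n = 0.91 × √12 = 3.1523
Two-sided α = 0.01 → critical value z_{0.005} = 2.576.
Power = Φ(δ − 2.576) + Φ(−δ − 2.576) = Φ(0.577) + Φ(-5.728) = 0.7179 + 0.0000 = 0.7179.

Power ≈ 0.718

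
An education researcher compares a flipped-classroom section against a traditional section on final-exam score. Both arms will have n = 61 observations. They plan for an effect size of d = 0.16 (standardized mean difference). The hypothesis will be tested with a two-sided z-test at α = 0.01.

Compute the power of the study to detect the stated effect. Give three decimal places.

Power ≈ 0.046

Noncentrality parameter: δ = d·√(n/2) = 0.16 × √(61/2) = 0.8836
Two-sided α = 0.01 → critical value z_{0.005} = 2.576.
Power = Φ(δ − 2.576) + Φ(−δ − 2.576) = Φ(-1.692) + Φ(-3.459) = 0.0453 + 0.0003 = 0.0456.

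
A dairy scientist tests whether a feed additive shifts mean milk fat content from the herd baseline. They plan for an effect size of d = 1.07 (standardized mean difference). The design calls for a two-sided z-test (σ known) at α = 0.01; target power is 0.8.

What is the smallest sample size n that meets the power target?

n = 11

For power 0.8 need Φ(δ − z_{0.005}) = 0.8, so δ = z_{0.005} + z_{0.20} = 2.576 + 0.842 = 3.417.
(The Φ(−δ − z_{α/2}) term is vanishingly small for δ > 0 and is dropped in the standard sample-size formula.)
δ = d·√n ⇒ n = (δ/d)² = (3.417 / 1.07)² = 10.20.
Rounding up, n = 11.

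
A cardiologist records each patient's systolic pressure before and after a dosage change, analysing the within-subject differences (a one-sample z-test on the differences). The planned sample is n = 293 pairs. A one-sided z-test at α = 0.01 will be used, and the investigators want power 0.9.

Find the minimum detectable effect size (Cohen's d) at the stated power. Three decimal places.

d ≈ 0.211

Required noncentrality: δ = z_{0.01} + z_{0.10} = 2.326 + 1.282 = 3.608.
δ = d·√n ⇒ d = δ/√n = 3.608/√293 = 0.2108.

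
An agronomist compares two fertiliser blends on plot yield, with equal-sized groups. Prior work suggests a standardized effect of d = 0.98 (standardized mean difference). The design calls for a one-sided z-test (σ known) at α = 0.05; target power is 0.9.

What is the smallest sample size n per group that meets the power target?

For power 0.9 need Φ(δ − z_{0.05}) = 0.9, so δ = z_{0.05} + z_{0.10} = 1.645 + 1.282 = 2.926.
δ = d·√(n/2) ⇒ n = 2(δ/d)² = 2 × (2.926 / 0.98)² = 17.83.
Round up to the next whole unit.

n = 18 per group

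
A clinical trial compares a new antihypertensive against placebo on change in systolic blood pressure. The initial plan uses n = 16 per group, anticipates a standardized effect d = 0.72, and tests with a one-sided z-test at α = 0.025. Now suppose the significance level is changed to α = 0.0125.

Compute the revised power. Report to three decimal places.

δ = d·√(n/2) = 0.72 × √(16/2) = 2.0365 (unchanged). New critical value: z_{0.0125} = 2.241.
Revised power = P(Z > 2.241 − δ) = Φ(-0.205) = 0.4188.

Power ≈ 0.419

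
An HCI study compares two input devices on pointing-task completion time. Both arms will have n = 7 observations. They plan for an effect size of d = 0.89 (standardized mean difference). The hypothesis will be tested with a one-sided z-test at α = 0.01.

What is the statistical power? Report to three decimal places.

Noncentrality parameter: δ = d·√(n/2) = 0.89 × √(7/2) = 1.6650
Critical value for a one-sided test at α = 0.01: z_α = 2.326.
Power = P(Z > 2.326 − δ) = Φ(-0.661) = 0.2542.

Power ≈ 0.254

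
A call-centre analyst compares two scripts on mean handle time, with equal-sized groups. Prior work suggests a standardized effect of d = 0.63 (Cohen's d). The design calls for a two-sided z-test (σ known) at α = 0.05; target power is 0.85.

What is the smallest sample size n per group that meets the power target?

Set Φ(δ − 1.960) = 0.85; then δ − 1.960 = Φ⁻¹(0.85) = 1.036, giving δ = 2.996.
(The Φ(−δ − z_{α/2}) term is vanishingly small for δ > 0 and is dropped in the standard sample-size formula.)
δ = d·√(n/2) ⇒ n = 2(δ/d)² = 2 × (2.996 / 0.63)² = 45.24.
Rounding up, n = 46 per group.

n = 46 per group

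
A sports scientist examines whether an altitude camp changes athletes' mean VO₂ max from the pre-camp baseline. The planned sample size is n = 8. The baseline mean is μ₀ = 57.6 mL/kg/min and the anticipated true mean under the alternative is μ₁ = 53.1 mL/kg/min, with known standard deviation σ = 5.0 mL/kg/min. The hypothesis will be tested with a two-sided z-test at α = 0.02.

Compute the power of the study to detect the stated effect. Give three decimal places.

Power ≈ 0.587

Standardized effect: d = |μ₁ − μ₀| / σ = |53.1 − 57.6| / 5.0 = 0.9000
Noncentrality parameter: δ = d·√n = 0.9000 × √8 = 2.5456
Two-sided α = 0.02 → critical value z_{0.01} = 2.326.
Power = Φ(δ − 2.326) + Φ(−δ − 2.326) = Φ(0.219) + Φ(-4.872) = 0.5868 + 0.0000 = 0.5868.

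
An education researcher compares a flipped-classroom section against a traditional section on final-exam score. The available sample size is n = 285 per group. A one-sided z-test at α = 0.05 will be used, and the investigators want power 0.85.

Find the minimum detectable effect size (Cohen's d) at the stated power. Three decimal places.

d ≈ 0.225

Need Φ(δ − 1.645) = 0.85, so δ = 1.645 + 1.036 = 2.681.
δ = d·√(n/2) ⇒ d = δ/√(n/2) = 2.681/√(285/2) = 0.2246.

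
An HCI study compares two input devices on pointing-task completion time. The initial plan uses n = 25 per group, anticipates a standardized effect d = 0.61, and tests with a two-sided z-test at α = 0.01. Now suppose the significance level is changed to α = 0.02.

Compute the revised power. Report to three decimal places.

δ = d·√(n/2) = 0.61 × √(25/2) = 2.1567 (unchanged). New critical value: z_{0.01} = 2.326.
Revised power = Φ(δ − 2.326) + Φ(−δ − 2.326) = Φ(-0.170) + Φ(-4.483) = 0.4326 + 0.0000 = 0.4326.

Power ≈ 0.433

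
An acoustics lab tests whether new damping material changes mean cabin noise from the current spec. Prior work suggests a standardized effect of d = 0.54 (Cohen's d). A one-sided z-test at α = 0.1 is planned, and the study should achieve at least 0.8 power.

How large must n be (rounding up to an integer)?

n = 16

For power 0.8 need Φ(δ − z_{0.1}) = 0.8, so δ = z_{0.1} + z_{0.20} = 1.282 + 0.842 = 2.123.
δ = d·√n ⇒ n = (δ/d)² = (2.123 / 0.54)² = 15.46.
Rounding up, n = 16.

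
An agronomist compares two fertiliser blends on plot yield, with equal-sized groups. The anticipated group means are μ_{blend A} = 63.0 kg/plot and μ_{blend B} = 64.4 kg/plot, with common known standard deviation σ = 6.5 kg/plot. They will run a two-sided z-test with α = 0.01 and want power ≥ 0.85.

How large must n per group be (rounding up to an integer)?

n = 563 per group

Standardized effect: d = |μ_{blend A} − μ_{blend B}| / σ = |63.0 − 64.4| / 6.5 = 0.2154
For power 0.85 need Φ(δ − z_{0.005}) = 0.85, so δ = z_{0.005} + z_{0.15} = 2.576 + 1.036 = 3.612.
(For δ > 0 the lower-tail rejection region contributes negligibly to power, so the one-term inversion is standard.)
δ = d·√(n/2) ⇒ n = 2(δ/d)² = 2 × (3.612 / 0.2154)² = 562.55.
Rounding up, n = 563 per group.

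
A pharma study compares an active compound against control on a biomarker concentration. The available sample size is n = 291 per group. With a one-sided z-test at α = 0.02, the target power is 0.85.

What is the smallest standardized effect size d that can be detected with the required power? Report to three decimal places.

Required noncentrality: δ = z_{0.02} + z_{0.15} = 2.054 + 1.036 = 3.090.
δ = d·√(n/2) ⇒ d = δ/√(n/2) = 3.090/√(291/2) = 0.2562.

d ≈ 0.256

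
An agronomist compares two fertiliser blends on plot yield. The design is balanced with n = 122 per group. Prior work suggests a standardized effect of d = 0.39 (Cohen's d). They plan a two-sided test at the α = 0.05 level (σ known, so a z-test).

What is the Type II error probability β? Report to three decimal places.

Noncentrality parameter: δ = d·√(n/2) = 0.39 × √(122/2) = 3.0460
Two-sided α = 0.05 → critical value z_{0.025} = 1.960.
Power = Φ(δ − 1.960) + Φ(−δ − 1.960) = Φ(1.086) + Φ(-5.006) = 0.8613 + 0.0000 = 0.8613.
Type II error: β = 1 − power = 1 − 0.8613 = 0.1387.

β ≈ 0.139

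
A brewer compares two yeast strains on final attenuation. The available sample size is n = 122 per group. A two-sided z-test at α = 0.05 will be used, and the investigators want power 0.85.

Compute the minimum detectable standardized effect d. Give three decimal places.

Need Φ(δ − 1.960) = 0.85, so δ = 1.960 + 1.036 = 2.996.
(Lower-tail contribution to power is negligible for δ > 0.)
δ = d·√(n/2) ⇒ d = δ/√(n/2) = 2.996/√(122/2) = 0.3836.

d ≈ 0.384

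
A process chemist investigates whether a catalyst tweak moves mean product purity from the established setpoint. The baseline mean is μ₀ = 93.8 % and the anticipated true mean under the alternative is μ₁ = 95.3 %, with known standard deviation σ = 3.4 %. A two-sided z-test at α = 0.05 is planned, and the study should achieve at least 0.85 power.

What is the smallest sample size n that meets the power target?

n = 47

Standardized effect: d = |μ₁ − μ₀| / σ = |95.3 − 93.8| / 3.4 = 0.4412
Set Φ(δ − 1.960) = 0.85; then δ − 1.960 = Φ⁻¹(0.85) = 1.036, giving δ = 2.996.
(For δ > 0 the lower-tail rejection region contributes negligibly to power, so the one-term inversion is standard.)
δ = d·√n ⇒ n = (δ/d)² = (2.996 / 0.4412)² = 46.13.
Round up to the next whole unit.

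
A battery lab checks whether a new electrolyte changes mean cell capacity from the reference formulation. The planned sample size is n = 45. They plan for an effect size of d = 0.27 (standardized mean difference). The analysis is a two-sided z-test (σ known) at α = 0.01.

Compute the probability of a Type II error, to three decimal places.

β ≈ 0.778

Noncentrality parameter: λ = d·√n = 0.27 × √45 = 1.8112
Two-sided α = 0.01 → critical value z_{0.005} = 2.576.
Power = Φ(λ − 2.576) + Φ(−λ − 2.576) = Φ(-0.765) + Φ(-4.387) = 0.2223 + 0.0000 = 0.2223.
Type II error: β = 1 − power = 1 − 0.2223 = 0.7777.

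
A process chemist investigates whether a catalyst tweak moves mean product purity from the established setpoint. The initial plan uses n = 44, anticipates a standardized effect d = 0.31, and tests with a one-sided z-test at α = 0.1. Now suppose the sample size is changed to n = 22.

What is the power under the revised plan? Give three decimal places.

With n = 22: δ = d·√n = 0.31 × √22 = 1.4540. Critical value z_{0.1} = 1.282.
Revised power = Φ(δ − 1.282) = Φ(0.172) = 0.5685.

Power ≈ 0.568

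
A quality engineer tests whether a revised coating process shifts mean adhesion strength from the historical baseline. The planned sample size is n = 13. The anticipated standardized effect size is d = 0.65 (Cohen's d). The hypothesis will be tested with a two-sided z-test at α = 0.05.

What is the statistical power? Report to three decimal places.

Power ≈ 0.649

Noncentrality parameter: δ = d·√n = 0.65 × √13 = 2.3436
Two-sided α = 0.05 → critical value z_{0.025} = 1.960.
Power = Φ(δ − 1.960) + Φ(−δ − 1.960) = Φ(0.384) + Φ(-4.304) = 0.6494 + 0.0000 = 0.6494.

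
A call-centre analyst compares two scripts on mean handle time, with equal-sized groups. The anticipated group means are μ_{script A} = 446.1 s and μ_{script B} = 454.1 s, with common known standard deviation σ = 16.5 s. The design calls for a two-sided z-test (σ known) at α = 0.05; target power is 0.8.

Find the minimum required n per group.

Standardized effect: d = |μ_{script A} − μ_{script B}| / σ = |446.1 − 454.1| / 16.5 = 0.4848
For power 0.8 need Φ(δ − z_{0.025}) = 0.8, so δ = z_{0.025} + z_{0.20} = 1.960 + 0.842 = 2.802.
(Ignoring the negligible lower-tail rejection probability gives the usual closed-form inversion.)
δ = d·√(n/2) ⇒ n = 2(δ/d)² = 2 × (2.802 / 0.4848)² = 66.78.
Round up to the next whole unit.

n = 67 per group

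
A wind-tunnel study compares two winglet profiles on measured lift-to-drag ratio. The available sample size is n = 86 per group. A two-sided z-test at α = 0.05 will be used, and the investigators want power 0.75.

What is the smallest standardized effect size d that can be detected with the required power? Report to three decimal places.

d ≈ 0.402

Required noncentrality: δ = z_{0.025} + z_{0.25} = 1.960 + 0.674 = 2.634.
(Lower-tail contribution to power is negligible for δ > 0.)
δ = d·√(n/2) ⇒ d = δ/√(n/2) = 2.634/√(86/2) = 0.4018.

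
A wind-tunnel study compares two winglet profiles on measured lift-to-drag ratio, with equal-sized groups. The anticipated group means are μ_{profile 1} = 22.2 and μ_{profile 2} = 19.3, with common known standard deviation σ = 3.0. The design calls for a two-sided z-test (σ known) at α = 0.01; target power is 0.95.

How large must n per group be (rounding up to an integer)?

n = 39 per group

Standardized effect: d = |μ_{profile 1} − μ_{profile 2}| / σ = |22.2 − 19.3| / 3.0 = 0.9667
Set Φ(δ − 2.576) = 0.95; then δ − 2.576 = Φ⁻¹(0.95) = 1.645, giving δ = 4.221.
(For δ > 0 the lower-tail rejection region contributes negligibly to power, so the one-term inversion is standard.)
δ = d·√(n/2) ⇒ n = 2(δ/d)² = 2 × (4.221 / 0.9667)² = 38.13.
Round up to the next whole unit.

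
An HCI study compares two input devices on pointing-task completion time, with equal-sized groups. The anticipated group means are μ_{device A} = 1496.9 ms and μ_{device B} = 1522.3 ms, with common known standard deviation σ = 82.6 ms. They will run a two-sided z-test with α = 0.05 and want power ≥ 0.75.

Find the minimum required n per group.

n = 147 per group

Standardized effect: d = |μ_{device A} − μ_{device B}| / σ = |1496.9 − 1522.3| / 82.6 = 0.3075
For power 0.75 need Φ(δ − z_{0.025}) = 0.75, so δ = z_{0.025} + z_{0.25} = 1.960 + 0.674 = 2.634.
(Ignoring the negligible lower-tail rejection probability gives the usual closed-form inversion.)
δ = d·√(n/2) ⇒ n = 2(δ/d)² = 2 × (2.634 / 0.3075)² = 146.79.
Round up to the next whole unit.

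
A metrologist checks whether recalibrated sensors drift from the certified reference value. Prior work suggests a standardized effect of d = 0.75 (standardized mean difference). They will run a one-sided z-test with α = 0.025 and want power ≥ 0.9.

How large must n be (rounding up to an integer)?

n = 19

Set Φ(δ − 1.960) = 0.9; then δ − 1.960 = Φ⁻¹(0.9) = 1.282, giving δ = 3.242.
δ = d·√n ⇒ n = (δ/d)² = (3.242 / 0.75)² = 18.68.
Rounding up, n = 19.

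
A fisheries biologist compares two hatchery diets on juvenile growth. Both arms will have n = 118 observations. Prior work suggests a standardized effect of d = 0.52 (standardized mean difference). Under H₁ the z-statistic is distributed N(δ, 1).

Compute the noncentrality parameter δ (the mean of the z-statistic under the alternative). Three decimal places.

δ = d·√(n/2) = 0.52 × √(118/2) = 3.9942

δ ≈ 3.994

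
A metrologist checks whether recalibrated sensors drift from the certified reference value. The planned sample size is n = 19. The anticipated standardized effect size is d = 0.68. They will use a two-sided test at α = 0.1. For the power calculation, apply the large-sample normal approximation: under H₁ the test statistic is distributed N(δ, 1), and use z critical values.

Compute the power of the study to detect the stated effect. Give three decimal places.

Power ≈ 0.906

Noncentrality parameter: δ = d·√n = 0.68 × √19 = 2.9641
Two-sided α = 0.1 → critical value z_{0.05} = 1.645.
Power = Φ(δ − 1.645) + Φ(−δ − 1.645) = Φ(1.319) + Φ(-4.609) = 0.9064 + 0.0000 = 0.9065.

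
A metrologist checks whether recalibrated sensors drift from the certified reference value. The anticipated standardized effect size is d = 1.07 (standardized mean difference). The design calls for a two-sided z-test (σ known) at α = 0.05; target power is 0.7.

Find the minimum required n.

Set Φ(δ − 1.960) = 0.7; then δ − 1.960 = Φ⁻¹(0.7) = 0.524, giving δ = 2.484.
(Ignoring the negligible lower-tail rejection probability gives the usual closed-form inversion.)
δ = d·√n ⇒ n = (δ/d)² = (2.484 / 1.07)² = 5.39.
Round up to the next whole unit.

n = 6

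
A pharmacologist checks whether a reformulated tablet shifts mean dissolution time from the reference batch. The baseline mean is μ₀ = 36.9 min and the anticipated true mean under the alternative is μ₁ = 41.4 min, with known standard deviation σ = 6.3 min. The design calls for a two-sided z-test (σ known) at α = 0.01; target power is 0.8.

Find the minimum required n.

Standardized effect: d = |μ₁ − μ₀| / σ = |41.4 − 36.9| / 6.3 = 0.7143
Set Φ(δ − 2.576) = 0.8; then δ − 2.576 = Φ⁻¹(0.8) = 0.842, giving δ = 3.417.
(For δ > 0 the lower-tail rejection region contributes negligibly to power, so the one-term inversion is standard.)
δ = d·√n ⇒ n = (δ/d)² = (3.417 / 0.7143)² = 22.89.
Rounding up, n = 23.

n = 23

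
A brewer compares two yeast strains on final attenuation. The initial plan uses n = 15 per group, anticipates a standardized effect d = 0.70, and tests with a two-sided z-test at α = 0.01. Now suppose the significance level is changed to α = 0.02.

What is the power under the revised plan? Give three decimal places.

δ = d·√(n/2) = 0.70 × √(15/2) = 1.9170 (unchanged). New critical value: z_{0.01} = 2.326.
Revised power = Φ(δ − 2.326) + Φ(−δ − 2.326) = Φ(-0.409) + Φ(-4.243) = 0.3412 + 0.0000 = 0.3412.

Power ≈ 0.341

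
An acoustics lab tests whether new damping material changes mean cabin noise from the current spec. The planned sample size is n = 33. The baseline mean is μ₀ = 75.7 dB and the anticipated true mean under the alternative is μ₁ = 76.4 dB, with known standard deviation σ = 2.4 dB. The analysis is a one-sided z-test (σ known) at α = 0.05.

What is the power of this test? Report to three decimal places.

Power ≈ 0.512

Standardized effect: d = |μ₁ − μ₀| / σ = |76.4 − 75.7| / 2.4 = 0.2917
Noncentrality parameter: δ = d·√n = 0.2917 × √33 = 1.6755
Critical value for a one-sided test at α = 0.05: z_α = 1.645.
Power = P(Z > 1.645 − δ) = Φ(0.031) = 0.5122.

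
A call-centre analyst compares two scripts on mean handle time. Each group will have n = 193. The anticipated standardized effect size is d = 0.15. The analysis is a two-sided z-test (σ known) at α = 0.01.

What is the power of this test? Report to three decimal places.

Noncentrality parameter: δ = d·√(n/2) = 0.15 × √(193/2) = 1.4735
Critical value for a two-sided test at α = 0.01: z_{α/2} = 2.576.
Power = Φ(δ − 2.576) + Φ(−δ − 2.576) = Φ(-1.102) + Φ(-4.049) = 0.1352 + 0.0000 = 0.1352.

Power ≈ 0.135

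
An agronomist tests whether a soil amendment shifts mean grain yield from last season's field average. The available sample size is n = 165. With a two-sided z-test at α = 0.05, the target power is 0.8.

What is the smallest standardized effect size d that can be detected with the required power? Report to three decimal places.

d ≈ 0.218

Need Φ(δ − 1.960) = 0.8, so δ = 1.960 + 0.842 = 2.802.
(Lower-tail contribution to power is negligible for δ > 0.)
δ = d·√n ⇒ d = δ/√n = 2.802/√165 = 0.2181.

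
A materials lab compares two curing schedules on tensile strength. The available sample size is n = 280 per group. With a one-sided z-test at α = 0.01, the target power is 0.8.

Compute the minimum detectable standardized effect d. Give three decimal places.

Need Φ(δ − 2.326) = 0.8, so δ = 2.326 + 0.842 = 3.168.
δ = d·√(n/2) ⇒ d = δ/√(n/2) = 3.168/√(280/2) = 0.2677.

d ≈ 0.268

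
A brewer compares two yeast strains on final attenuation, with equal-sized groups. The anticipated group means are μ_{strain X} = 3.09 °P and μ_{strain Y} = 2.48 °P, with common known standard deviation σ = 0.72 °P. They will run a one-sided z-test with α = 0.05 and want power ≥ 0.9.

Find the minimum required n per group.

n = 24 per group

Standardized effect: d = |μ_{strain X} − μ_{strain Y}| / σ = |3.09 − 2.48| / 0.72 = 0.8472
Set Φ(δ − 1.645) = 0.9; then δ − 1.645 = Φ⁻¹(0.9) = 1.282, giving δ = 2.926.
δ = d·√(n/2) ⇒ n = 2(δ/d)² = 2 × (2.926 / 0.8472)² = 23.86.
Round up to the next whole unit.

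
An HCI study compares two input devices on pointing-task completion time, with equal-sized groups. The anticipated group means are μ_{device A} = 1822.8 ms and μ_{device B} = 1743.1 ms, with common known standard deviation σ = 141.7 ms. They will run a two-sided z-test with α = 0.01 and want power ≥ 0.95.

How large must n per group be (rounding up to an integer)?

Standardized effect: d = |μ_{device A} − μ_{device B}| / σ = |1822.8 − 1743.1| / 141.7 = 0.5625
For power 0.95 need Φ(δ − z_{0.005}) = 0.95, so δ = z_{0.005} + z_{0.05} = 2.576 + 1.645 = 4.221.
(Ignoring the negligible lower-tail rejection probability gives the usual closed-form inversion.)
δ = d·√(n/2) ⇒ n = 2(δ/d)² = 2 × (4.221 / 0.5625)² = 112.62.
Round up to the next whole unit.

n = 113 per group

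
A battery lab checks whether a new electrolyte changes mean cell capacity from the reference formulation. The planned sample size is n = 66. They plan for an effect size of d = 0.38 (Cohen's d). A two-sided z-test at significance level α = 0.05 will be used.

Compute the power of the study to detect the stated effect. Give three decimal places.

Power ≈ 0.870

Noncentrality parameter: λ = d·√n = 0.38 × √66 = 3.0871
Two-sided α = 0.05 → critical value z_{0.025} = 1.960.
Power = Φ(λ − 1.960) + Φ(−λ − 1.960) = Φ(1.127) + Φ(-5.047) = 0.8702 + 0.0000 = 0.8702.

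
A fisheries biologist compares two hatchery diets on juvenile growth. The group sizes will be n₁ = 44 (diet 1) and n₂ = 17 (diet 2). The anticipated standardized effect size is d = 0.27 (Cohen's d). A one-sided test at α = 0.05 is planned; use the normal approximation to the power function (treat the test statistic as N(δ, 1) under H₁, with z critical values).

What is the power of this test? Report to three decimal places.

Noncentrality parameter: δ = d / √(1/n₁ + 1/n₂) = 0.27 / √(1/44 + 1/17) = 0.9455
Critical value for a one-sided test at α = 0.05: z_α = 1.645.
Power = P(Z > 1.645 − δ) = Φ(-0.699) = 0.2422.

Power ≈ 0.242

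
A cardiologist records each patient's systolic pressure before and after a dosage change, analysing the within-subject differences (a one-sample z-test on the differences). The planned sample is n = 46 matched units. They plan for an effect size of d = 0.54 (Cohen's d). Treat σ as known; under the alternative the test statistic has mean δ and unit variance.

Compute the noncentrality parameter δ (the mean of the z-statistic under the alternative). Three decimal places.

δ = d·√n = 0.54 × √46 = 3.6625

δ ≈ 3.662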